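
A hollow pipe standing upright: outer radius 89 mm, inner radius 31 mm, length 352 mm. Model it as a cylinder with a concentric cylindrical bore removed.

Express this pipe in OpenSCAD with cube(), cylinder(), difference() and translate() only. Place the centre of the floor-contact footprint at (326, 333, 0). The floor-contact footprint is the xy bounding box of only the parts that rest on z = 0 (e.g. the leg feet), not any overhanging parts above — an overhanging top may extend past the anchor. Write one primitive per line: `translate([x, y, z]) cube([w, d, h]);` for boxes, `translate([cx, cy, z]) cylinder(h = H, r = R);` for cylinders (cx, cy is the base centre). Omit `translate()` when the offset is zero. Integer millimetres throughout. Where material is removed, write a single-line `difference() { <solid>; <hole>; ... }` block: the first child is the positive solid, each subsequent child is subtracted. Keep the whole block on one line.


difference() { translate([326, 333, 0]) cylinder(h = 352, r = 89); translate([326, 333, 0]) cylinder(h = 352, r = 31); }


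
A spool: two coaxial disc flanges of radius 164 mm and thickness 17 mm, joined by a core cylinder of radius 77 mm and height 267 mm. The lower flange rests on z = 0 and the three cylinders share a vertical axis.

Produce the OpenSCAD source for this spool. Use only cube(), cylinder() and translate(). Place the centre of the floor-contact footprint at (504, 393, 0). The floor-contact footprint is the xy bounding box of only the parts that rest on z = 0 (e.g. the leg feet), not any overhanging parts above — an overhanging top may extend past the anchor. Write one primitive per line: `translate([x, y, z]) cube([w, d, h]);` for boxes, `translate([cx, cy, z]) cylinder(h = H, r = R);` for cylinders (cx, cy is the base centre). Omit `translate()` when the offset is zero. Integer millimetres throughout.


translate([504, 393, 0]) cylinder(h = 17, r = 164);
translate([504, 393, 17]) cylinder(h = 267, r = 77);
translate([504, 393, 284]) cylinder(h = 17, r = 164);


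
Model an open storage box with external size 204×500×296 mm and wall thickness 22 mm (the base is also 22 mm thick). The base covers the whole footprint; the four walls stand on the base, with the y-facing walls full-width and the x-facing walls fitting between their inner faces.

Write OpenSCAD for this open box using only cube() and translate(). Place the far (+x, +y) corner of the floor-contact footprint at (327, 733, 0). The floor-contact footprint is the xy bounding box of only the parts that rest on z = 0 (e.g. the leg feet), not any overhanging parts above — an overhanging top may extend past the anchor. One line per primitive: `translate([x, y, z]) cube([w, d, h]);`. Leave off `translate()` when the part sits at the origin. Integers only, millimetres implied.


translate([123, 233, 0]) cube([204, 500, 22]);
translate([123, 233, 22]) cube([204, 22, 274]);
translate([123, 711, 22]) cube([204, 22, 274]);
translate([123, 255, 22]) cube([22, 456, 274]);
translate([305, 255, 22]) cube([22, 456, 274]);


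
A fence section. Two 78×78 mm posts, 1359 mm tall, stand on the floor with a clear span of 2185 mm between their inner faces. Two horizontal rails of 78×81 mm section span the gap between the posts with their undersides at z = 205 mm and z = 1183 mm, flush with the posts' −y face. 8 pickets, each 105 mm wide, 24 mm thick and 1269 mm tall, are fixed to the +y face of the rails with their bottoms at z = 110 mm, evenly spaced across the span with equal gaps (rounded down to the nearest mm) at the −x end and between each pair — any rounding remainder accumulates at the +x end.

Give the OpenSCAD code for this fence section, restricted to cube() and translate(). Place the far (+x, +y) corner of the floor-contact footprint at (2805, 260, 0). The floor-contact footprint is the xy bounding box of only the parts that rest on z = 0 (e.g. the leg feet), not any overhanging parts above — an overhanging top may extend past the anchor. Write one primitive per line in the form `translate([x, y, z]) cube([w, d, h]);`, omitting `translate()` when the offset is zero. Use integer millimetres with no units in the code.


translate([464, 182, 0]) cube([78, 78, 1359]);
translate([2727, 182, 0]) cube([78, 78, 1359]);
translate([542, 182, 205]) cube([2185, 78, 81]);
translate([542, 182, 1183]) cube([2185, 78, 81]);
translate([691, 260, 110]) cube([105, 24, 1269]);
translate([945, 260, 110]) cube([105, 24, 1269]);
translate([1199, 260, 110]) cube([105, 24, 1269]);
translate([1453, 260, 110]) cube([105, 24, 1269]);
translate([1707, 260, 110]) cube([105, 24, 1269]);
translate([1961, 260, 110]) cube([105, 24, 1269]);
translate([2215, 260, 110]) cube([105, 24, 1269]);
translate([2469, 260, 110]) cube([105, 24, 1269]);


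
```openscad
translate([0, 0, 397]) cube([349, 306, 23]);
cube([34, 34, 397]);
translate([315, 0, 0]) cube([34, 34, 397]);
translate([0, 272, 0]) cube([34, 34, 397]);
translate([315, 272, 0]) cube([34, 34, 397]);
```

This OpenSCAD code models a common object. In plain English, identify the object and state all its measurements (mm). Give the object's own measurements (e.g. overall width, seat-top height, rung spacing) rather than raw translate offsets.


A simple wooden stool: a rectangular seat 349 mm (x) by 306 mm (y), 23 mm thick, top face at z = 420 mm, on four square legs, each 34×34 mm in cross-section. The legs rest on z = 0, each flush with a corner of the seat.


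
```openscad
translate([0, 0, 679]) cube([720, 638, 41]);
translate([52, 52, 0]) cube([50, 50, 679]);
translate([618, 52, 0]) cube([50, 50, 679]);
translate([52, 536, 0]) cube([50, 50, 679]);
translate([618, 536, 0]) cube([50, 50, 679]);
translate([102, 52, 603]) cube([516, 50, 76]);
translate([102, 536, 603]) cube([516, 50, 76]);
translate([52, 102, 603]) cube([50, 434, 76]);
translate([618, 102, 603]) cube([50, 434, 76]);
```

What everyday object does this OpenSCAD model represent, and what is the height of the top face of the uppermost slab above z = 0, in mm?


A table. The table height is 720 mm.

A 720×638×41 slab sits at z = 679 on four 50 mm square posts — a table. The top surface is at 679 + 41 = 720 mm.


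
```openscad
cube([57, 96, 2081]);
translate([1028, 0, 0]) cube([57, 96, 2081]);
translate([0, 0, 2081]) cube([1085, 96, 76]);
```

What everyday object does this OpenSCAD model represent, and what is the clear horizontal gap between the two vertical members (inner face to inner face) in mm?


A door frame. The clear opening width is 971 mm.

Two 2081 mm tall posts with a header on top — a door frame. The left jamb is 57 mm wide at x = 0; the right jamb starts at x = 1028. The clear opening is 1028 − 57 = 971 mm.


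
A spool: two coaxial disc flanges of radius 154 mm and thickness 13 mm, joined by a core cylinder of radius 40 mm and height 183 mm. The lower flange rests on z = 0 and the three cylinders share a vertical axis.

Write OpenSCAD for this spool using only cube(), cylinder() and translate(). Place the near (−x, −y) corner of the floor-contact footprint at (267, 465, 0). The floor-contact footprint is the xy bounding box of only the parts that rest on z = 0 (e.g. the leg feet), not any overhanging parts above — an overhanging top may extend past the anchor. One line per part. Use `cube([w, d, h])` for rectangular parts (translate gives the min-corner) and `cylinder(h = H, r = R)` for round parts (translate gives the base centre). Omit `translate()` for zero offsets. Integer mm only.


translate([421, 619, 0]) cylinder(h = 13, r = 154);
translate([421, 619, 13]) cylinder(h = 183, r = 40);
translate([421, 619, 196]) cylinder(h = 13, r = 154);


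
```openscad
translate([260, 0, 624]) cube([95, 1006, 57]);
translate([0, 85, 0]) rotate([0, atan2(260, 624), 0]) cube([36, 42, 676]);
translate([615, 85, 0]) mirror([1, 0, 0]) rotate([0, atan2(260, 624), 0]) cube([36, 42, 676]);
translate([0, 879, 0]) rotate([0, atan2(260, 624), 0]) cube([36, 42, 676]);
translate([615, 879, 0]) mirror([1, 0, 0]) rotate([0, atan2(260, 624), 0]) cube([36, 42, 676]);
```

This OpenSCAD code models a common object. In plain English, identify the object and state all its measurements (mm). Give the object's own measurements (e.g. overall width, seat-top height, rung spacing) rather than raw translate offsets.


A sawhorse. A 95×1006×57 mm beam (x, y, z) sits on two A-frame leg pairs. Each pair is two raked legs of 36×42 mm section (42 mm along y) splaying symmetrically in x. Each leg rises 624 mm vertically over 260 mm of horizontal reach and is 676 mm long along its own axis. Every leg's outer bottom edge rests on the floor and its outer top edge meets a bottom edge of the beam — the left legs (tilting toward +x) meet the beam's −x bottom edge, the right legs (their mirror images, tilting toward −x) meet its +x bottom edge — so the leg tops tuck under the beam, the beam's underside is 624 mm above the floor, and the feet are 615 mm apart outside-to-outside with the beam centred between them. The two leg pairs are set in 85 mm from either end of the beam.


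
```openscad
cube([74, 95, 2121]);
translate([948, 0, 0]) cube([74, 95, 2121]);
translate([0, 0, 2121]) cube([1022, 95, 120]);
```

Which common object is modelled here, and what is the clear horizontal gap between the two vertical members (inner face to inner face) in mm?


A door frame. The clear opening width is 874 mm.

Two 2121 mm tall posts with a header on top — a door frame. The left jamb is 74 mm wide at x = 0; the right jamb starts at x = 948. The clear opening is 948 − 74 = 874 mm.


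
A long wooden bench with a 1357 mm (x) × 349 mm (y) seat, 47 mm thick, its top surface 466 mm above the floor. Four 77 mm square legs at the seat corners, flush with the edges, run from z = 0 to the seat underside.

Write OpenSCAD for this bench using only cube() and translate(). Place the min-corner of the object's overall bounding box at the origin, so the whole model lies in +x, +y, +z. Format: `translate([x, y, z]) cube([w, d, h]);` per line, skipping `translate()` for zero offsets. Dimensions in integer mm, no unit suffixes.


translate([0, 0, 419]) cube([1357, 349, 47]);
cube([77, 77, 419]);
translate([0, 272, 0]) cube([77, 77, 419]);
translate([1280, 0, 0]) cube([77, 77, 419]);
translate([1280, 272, 0]) cube([77, 77, 419]);


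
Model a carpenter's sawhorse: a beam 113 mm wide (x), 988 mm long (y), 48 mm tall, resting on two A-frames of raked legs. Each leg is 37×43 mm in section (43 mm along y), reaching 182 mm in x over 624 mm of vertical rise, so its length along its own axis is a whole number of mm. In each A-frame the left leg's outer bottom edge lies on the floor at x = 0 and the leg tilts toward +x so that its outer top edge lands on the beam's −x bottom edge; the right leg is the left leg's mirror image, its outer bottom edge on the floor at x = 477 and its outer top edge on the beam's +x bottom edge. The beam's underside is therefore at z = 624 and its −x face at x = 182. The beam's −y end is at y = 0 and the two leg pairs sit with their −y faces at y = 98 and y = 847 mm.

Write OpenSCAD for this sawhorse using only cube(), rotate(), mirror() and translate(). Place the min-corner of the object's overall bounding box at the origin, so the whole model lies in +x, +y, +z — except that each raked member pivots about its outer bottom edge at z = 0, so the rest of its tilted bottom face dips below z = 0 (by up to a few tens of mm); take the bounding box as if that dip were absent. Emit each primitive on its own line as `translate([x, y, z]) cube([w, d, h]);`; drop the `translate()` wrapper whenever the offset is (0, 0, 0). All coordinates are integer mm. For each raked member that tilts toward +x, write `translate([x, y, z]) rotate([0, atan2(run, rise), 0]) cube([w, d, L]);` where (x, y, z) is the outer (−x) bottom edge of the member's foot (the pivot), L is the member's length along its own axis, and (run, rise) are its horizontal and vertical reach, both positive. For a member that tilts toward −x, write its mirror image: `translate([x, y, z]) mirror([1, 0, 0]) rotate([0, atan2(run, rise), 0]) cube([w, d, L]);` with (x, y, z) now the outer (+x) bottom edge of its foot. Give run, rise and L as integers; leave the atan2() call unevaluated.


// leg length = √(182² + 624²) = 650
// right-leg outer foot x = 2·182 + 113 = 477
// beam min-corner = (182, 0, 624)
translate([182, 0, 624]) cube([113, 988, 48]);
translate([0, 98, 0]) rotate([0, atan2(182, 624), 0]) cube([37, 43, 650]);
translate([477, 98, 0]) mirror([1, 0, 0]) rotate([0, atan2(182, 624), 0]) cube([37, 43, 650]);
translate([0, 847, 0]) rotate([0, atan2(182, 624), 0]) cube([37, 43, 650]);
translate([477, 847, 0]) mirror([1, 0, 0]) rotate([0, atan2(182, 624), 0]) cube([37, 43, 650]);


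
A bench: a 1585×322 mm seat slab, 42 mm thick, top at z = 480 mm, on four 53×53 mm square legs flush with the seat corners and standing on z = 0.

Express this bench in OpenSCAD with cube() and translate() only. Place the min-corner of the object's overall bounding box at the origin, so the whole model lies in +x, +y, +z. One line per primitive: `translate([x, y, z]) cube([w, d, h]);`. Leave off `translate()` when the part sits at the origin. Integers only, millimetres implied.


translate([0, 0, 438]) cube([1585, 322, 42]);
cube([53, 53, 438]);
translate([0, 269, 0]) cube([53, 53, 438]);
translate([1532, 0, 0]) cube([53, 53, 438]);
translate([1532, 269, 0]) cube([53, 53, 438]);


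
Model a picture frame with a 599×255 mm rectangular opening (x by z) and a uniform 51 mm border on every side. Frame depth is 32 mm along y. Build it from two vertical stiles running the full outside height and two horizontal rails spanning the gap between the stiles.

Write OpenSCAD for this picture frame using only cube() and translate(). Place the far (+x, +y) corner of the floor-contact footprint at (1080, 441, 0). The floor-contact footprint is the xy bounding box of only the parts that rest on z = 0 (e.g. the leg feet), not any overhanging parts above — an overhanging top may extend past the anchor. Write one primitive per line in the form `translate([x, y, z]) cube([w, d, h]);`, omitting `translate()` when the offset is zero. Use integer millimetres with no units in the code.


translate([379, 409, 0]) cube([51, 32, 357]);
translate([1029, 409, 0]) cube([51, 32, 357]);
translate([430, 409, 0]) cube([599, 32, 51]);
translate([430, 409, 306]) cube([599, 32, 51]);


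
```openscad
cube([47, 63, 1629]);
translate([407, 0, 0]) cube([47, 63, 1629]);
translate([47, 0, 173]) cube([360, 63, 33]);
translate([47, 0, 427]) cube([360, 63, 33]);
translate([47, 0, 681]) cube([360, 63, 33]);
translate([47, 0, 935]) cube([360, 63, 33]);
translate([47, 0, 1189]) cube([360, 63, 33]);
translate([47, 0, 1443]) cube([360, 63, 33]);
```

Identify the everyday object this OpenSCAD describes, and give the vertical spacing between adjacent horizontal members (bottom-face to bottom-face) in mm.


A ladder. The rung spacing is 254 mm.

Two tall 47×63 posts with 6 short bars between them — a ladder. Adjacent rungs sit at z = 173 and z = 427, so the spacing is 427 − 173 = 254 mm.


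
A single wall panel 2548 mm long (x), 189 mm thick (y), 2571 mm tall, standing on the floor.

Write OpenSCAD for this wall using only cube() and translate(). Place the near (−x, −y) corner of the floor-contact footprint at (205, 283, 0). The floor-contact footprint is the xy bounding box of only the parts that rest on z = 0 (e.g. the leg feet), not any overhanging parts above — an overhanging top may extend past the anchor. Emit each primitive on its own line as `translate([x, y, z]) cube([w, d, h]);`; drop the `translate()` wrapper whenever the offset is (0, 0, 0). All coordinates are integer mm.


translate([205, 283, 0]) cube([2548, 189, 2571]);


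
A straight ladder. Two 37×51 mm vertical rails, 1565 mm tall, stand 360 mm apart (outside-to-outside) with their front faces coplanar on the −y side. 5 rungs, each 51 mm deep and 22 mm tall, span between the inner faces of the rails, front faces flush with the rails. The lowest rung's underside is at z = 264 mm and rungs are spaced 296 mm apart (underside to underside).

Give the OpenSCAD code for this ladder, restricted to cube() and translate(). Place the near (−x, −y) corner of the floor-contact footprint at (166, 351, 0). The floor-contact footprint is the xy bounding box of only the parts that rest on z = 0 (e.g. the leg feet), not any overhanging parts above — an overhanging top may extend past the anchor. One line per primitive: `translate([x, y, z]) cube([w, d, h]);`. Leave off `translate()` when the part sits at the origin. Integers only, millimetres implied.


translate([166, 351, 0]) cube([37, 51, 1565]);
translate([489, 351, 0]) cube([37, 51, 1565]);
translate([203, 351, 264]) cube([286, 51, 22]);
translate([203, 351, 560]) cube([286, 51, 22]);
translate([203, 351, 856]) cube([286, 51, 22]);
translate([203, 351, 1152]) cube([286, 51, 22]);
translate([203, 351, 1448]) cube([286, 51, 22]);


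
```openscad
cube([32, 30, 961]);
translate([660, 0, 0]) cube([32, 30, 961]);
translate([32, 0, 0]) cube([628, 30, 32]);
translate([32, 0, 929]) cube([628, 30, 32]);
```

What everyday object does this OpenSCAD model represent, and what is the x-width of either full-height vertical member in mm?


A picture frame. The border width is 32 mm.

Four thin pieces enclosing a rectangular opening — a picture frame. The two full-height stiles are 961 mm tall; the top rail sits at z = 929 and is 32 mm tall, so the border above the opening is 961 − 929 = 32 mm, matching the stile x-width.


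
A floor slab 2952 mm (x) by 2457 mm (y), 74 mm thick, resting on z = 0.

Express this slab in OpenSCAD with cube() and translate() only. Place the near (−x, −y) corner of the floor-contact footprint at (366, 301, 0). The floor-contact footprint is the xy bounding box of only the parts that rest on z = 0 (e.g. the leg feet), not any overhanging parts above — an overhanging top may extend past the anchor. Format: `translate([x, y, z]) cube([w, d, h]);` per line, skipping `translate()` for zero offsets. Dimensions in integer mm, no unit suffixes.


translate([366, 301, 0]) cube([2952, 2457, 74]);


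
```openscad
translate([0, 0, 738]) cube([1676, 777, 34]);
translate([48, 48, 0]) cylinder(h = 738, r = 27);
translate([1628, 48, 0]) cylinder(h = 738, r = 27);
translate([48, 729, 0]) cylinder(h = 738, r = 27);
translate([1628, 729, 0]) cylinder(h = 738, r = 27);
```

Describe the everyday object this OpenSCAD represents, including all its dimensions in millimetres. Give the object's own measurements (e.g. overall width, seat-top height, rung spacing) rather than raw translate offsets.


A table: top 1676 mm (x) × 777 mm (y), 34 mm thick, upper face at z = 772 mm, on four round legs of 54 mm diameter, each leg's bounding box inset 21 mm from the nearest pair of top edges from z = 0 to the bottom of the top.


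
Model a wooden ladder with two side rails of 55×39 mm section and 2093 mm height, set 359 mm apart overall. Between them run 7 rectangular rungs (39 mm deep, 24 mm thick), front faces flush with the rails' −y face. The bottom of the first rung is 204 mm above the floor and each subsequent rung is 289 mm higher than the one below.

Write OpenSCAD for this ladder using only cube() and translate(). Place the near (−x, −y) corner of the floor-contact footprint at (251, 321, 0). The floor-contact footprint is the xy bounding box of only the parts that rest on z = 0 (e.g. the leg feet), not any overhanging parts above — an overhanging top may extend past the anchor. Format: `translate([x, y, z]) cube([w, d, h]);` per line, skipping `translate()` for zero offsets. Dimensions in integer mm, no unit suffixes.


translate([251, 321, 0]) cube([55, 39, 2093]);
translate([555, 321, 0]) cube([55, 39, 2093]);
translate([306, 321, 204]) cube([249, 39, 24]);
translate([306, 321, 493]) cube([249, 39, 24]);
translate([306, 321, 782]) cube([249, 39, 24]);
translate([306, 321, 1071]) cube([249, 39, 24]);
translate([306, 321, 1360]) cube([249, 39, 24]);
translate([306, 321, 1649]) cube([249, 39, 24]);
translate([306, 321, 1938]) cube([249, 39, 24]);


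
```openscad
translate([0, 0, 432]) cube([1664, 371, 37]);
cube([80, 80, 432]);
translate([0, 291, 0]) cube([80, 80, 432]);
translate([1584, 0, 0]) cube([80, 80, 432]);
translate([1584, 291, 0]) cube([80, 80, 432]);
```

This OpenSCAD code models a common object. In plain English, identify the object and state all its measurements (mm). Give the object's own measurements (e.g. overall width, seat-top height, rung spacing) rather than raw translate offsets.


A bench: a 1664×371 mm seat slab, 37 mm thick, top at z = 469 mm, on four 80×80 mm square legs flush with the seat corners and standing on z = 0.


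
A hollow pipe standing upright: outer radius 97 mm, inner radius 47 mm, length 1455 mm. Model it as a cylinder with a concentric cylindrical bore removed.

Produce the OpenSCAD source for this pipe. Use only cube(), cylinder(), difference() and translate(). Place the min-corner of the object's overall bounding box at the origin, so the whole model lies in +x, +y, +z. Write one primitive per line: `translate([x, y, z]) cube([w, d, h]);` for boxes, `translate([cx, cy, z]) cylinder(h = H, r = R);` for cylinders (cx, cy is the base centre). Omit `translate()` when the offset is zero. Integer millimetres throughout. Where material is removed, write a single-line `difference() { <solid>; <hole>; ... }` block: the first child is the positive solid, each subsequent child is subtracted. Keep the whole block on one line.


difference() { translate([97, 97, 0]) cylinder(h = 1455, r = 97); translate([97, 97, 0]) cylinder(h = 1455, r = 47); }


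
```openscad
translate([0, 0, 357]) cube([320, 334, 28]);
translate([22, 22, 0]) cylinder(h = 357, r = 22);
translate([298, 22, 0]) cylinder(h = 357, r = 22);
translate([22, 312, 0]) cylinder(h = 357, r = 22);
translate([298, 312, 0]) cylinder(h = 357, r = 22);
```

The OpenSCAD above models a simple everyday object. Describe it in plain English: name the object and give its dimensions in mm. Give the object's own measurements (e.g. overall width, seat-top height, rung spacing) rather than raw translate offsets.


A simple wooden stool: a rectangular seat 320 mm (x) by 334 mm (y), 28 mm thick, top face at z = 385 mm, on four round legs, each 44 mm in diameter. The legs rest on z = 0, each leg's axis is inset half a diameter from the nearest pair of seat edges (so the leg's bounding box is flush with the corner).


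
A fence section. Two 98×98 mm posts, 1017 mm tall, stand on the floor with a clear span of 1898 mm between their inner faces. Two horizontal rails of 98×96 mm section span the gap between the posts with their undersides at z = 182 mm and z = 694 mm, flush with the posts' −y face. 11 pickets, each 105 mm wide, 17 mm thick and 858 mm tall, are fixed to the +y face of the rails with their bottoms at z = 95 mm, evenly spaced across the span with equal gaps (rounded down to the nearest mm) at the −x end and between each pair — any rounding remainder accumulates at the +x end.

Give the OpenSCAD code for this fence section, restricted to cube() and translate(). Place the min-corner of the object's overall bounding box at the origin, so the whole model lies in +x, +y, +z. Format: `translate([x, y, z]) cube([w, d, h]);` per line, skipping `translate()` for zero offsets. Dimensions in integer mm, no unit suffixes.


cube([98, 98, 1017]);
translate([1996, 0, 0]) cube([98, 98, 1017]);
translate([98, 0, 182]) cube([1898, 98, 96]);
translate([98, 0, 694]) cube([1898, 98, 96]);
translate([159, 98, 95]) cube([105, 17, 858]);
translate([325, 98, 95]) cube([105, 17, 858]);
translate([491, 98, 95]) cube([105, 17, 858]);
translate([657, 98, 95]) cube([105, 17, 858]);
translate([823, 98, 95]) cube([105, 17, 858]);
translate([989, 98, 95]) cube([105, 17, 858]);
translate([1155, 98, 95]) cube([105, 17, 858]);
translate([1321, 98, 95]) cube([105, 17, 858]);
translate([1487, 98, 95]) cube([105, 17, 858]);
translate([1653, 98, 95]) cube([105, 17, 858]);
translate([1819, 98, 95]) cube([105, 17, 858]);


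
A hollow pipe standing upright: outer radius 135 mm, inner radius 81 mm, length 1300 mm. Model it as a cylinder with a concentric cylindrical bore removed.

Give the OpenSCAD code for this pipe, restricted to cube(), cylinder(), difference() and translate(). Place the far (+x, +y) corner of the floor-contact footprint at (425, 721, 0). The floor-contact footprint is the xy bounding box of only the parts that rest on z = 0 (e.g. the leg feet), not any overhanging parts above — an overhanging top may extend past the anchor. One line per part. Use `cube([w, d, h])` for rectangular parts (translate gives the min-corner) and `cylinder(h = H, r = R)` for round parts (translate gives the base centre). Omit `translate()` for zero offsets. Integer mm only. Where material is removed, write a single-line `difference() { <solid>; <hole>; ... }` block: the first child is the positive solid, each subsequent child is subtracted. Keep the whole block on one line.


difference() { translate([290, 586, 0]) cylinder(h = 1300, r = 135); translate([290, 586, 0]) cylinder(h = 1300, r = 81); }


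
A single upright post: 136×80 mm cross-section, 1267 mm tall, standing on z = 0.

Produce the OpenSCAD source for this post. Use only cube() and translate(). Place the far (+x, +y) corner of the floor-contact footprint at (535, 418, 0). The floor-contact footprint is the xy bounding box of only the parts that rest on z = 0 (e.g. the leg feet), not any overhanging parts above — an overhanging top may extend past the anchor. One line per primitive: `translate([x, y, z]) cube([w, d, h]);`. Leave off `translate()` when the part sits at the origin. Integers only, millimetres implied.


translate([399, 338, 0]) cube([136, 80, 1267]);


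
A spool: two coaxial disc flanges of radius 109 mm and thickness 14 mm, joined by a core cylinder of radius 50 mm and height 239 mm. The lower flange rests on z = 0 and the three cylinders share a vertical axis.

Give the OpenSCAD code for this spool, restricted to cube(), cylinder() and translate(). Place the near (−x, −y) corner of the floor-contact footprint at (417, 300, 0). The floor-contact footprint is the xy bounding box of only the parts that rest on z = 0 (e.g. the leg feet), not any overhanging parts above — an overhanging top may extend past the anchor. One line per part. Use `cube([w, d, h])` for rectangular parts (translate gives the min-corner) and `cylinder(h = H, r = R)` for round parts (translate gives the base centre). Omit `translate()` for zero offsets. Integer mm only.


translate([526, 409, 0]) cylinder(h = 14, r = 109);
translate([526, 409, 14]) cylinder(h = 239, r = 50);
translate([526, 409, 253]) cylinder(h = 14, r = 109);


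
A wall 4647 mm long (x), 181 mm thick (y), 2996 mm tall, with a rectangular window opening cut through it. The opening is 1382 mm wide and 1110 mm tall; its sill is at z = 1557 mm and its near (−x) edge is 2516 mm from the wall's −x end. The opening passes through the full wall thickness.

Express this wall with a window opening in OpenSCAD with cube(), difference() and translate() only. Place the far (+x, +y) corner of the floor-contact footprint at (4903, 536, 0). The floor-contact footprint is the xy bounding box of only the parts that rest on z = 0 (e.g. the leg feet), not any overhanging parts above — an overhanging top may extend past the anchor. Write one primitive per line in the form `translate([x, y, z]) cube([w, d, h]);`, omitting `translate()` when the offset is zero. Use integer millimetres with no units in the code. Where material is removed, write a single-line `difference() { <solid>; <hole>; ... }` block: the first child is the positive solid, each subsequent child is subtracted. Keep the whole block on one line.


difference() { translate([256, 355, 0]) cube([4647, 181, 2996]); translate([2772, 355, 1557]) cube([1382, 181, 1110]); }


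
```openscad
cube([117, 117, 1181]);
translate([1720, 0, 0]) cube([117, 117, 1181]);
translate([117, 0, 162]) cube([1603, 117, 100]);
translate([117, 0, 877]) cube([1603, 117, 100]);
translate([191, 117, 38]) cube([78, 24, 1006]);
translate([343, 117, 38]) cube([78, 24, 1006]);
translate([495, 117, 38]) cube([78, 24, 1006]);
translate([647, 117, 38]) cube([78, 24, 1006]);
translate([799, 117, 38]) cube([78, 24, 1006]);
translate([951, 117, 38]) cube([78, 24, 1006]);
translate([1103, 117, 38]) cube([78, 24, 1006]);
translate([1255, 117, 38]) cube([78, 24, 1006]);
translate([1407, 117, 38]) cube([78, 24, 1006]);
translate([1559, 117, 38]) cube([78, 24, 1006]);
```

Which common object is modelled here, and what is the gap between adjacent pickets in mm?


A fence section. The picket gap is 74 mm.

Two posts, two rails, 10 pickets — a fence section. Span 1603 mm holds 10 pickets of 78 mm with 11 equal gaps: ⌊(1603 − 10·78) / 11⌋ = 74 mm.


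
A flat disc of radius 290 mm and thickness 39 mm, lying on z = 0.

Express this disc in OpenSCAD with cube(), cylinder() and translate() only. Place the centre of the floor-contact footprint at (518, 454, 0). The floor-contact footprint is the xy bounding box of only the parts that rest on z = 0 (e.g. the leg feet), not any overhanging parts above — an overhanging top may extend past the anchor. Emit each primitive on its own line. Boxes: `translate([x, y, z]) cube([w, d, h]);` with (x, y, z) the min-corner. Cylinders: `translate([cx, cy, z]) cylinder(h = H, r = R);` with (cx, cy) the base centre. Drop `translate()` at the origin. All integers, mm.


translate([518, 454, 0]) cylinder(h = 39, r = 290);


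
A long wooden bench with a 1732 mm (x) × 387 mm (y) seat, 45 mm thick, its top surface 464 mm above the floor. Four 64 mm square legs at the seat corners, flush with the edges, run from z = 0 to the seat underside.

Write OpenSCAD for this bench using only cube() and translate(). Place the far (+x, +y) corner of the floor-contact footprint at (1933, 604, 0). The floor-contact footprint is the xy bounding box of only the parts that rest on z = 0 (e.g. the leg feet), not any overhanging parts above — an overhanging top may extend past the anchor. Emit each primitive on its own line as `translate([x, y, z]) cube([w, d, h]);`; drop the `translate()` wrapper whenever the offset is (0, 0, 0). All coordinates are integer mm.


translate([201, 217, 419]) cube([1732, 387, 45]);
translate([201, 217, 0]) cube([64, 64, 419]);
translate([201, 540, 0]) cube([64, 64, 419]);
translate([1869, 217, 0]) cube([64, 64, 419]);
translate([1869, 540, 0]) cube([64, 64, 419]);


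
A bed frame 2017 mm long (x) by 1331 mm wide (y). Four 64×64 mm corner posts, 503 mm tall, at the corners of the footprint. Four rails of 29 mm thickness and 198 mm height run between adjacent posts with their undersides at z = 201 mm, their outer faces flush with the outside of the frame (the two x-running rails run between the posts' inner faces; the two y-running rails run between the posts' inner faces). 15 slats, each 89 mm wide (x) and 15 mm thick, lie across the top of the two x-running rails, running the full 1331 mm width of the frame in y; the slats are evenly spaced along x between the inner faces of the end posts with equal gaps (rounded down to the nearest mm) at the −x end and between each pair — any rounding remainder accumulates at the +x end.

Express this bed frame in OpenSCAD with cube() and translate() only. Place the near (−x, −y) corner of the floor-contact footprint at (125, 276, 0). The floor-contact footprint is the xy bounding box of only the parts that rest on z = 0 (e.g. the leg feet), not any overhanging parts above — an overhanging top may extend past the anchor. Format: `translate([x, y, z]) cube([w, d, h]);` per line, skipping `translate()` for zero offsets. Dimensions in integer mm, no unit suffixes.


translate([125, 276, 0]) cube([64, 64, 503]);
translate([125, 1543, 0]) cube([64, 64, 503]);
translate([2078, 276, 0]) cube([64, 64, 503]);
translate([2078, 1543, 0]) cube([64, 64, 503]);
translate([189, 276, 201]) cube([1889, 29, 198]);
translate([189, 1578, 201]) cube([1889, 29, 198]);
translate([125, 340, 201]) cube([29, 1203, 198]);
translate([2113, 340, 201]) cube([29, 1203, 198]);
translate([223, 276, 399]) cube([89, 1331, 15]);
translate([346, 276, 399]) cube([89, 1331, 15]);
translate([469, 276, 399]) cube([89, 1331, 15]);
translate([592, 276, 399]) cube([89, 1331, 15]);
translate([715, 276, 399]) cube([89, 1331, 15]);
translate([838, 276, 399]) cube([89, 1331, 15]);
translate([961, 276, 399]) cube([89, 1331, 15]);
translate([1084, 276, 399]) cube([89, 1331, 15]);
translate([1207, 276, 399]) cube([89, 1331, 15]);
translate([1330, 276, 399]) cube([89, 1331, 15]);
translate([1453, 276, 399]) cube([89, 1331, 15]);
translate([1576, 276, 399]) cube([89, 1331, 15]);
translate([1699, 276, 399]) cube([89, 1331, 15]);
translate([1822, 276, 399]) cube([89, 1331, 15]);
translate([1945, 276, 399]) cube([89, 1331, 15]);


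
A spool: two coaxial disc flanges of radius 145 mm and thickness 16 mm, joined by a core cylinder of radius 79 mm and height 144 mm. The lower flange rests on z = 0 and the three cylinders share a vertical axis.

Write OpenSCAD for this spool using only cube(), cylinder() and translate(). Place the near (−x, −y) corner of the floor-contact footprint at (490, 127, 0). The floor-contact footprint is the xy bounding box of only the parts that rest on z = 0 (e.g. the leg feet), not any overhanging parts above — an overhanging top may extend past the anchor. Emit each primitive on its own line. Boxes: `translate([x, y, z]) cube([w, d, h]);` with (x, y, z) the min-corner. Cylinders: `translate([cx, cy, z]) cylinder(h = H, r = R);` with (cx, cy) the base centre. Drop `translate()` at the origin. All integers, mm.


translate([635, 272, 0]) cylinder(h = 16, r = 145);
translate([635, 272, 16]) cylinder(h = 144, r = 79);
translate([635, 272, 160]) cylinder(h = 16, r = 145);


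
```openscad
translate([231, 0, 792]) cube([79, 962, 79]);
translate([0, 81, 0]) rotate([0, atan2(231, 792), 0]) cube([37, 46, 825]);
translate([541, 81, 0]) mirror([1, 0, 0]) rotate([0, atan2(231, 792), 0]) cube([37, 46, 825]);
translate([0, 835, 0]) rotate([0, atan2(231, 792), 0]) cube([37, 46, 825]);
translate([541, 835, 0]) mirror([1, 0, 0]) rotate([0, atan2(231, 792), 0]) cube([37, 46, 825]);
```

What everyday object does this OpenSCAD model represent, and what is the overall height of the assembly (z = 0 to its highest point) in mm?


A sawhorse. The overall height is 871 mm.

A beam across two mirrored pairs of raked legs — a sawhorse. The beam's underside is at z = 792 (matching the legs' vertical rise in atan2(231, 792)) and the beam is 79 mm tall, so its top is at 792 + 79 = 871 mm. The raked legs top out at the beam's underside, so that is the highest point.


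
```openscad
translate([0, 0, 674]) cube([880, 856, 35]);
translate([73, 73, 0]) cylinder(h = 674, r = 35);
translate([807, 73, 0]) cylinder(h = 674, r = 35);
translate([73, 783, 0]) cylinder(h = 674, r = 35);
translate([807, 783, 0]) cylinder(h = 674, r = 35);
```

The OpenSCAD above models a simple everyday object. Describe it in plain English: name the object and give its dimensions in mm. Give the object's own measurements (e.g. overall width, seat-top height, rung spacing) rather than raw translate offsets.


A table: top 880 mm (x) × 856 mm (y), 35 mm thick, upper face at z = 709 mm, on four round legs of 70 mm diameter, each leg's bounding box inset 38 mm from the nearest pair of top edges from z = 0 to the bottom of the top.


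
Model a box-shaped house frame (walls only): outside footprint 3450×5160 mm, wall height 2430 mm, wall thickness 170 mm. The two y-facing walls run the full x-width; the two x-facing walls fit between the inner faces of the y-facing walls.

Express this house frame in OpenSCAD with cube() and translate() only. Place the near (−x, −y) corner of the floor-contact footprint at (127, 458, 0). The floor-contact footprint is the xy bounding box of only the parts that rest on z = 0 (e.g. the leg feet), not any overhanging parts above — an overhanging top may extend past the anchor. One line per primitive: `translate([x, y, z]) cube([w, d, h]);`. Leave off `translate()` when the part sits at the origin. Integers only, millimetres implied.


translate([127, 458, 0]) cube([3450, 170, 2430]);
translate([127, 5448, 0]) cube([3450, 170, 2430]);
translate([127, 628, 0]) cube([170, 4820, 2430]);
translate([3407, 628, 0]) cube([170, 4820, 2430]);


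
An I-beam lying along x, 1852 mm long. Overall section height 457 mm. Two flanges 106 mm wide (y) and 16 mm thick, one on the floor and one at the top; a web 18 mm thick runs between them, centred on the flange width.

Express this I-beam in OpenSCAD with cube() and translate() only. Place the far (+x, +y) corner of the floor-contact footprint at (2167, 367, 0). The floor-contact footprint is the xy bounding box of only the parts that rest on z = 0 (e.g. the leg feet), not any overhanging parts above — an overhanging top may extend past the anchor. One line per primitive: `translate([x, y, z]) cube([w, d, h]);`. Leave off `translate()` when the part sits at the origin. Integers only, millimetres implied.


translate([315, 261, 0]) cube([1852, 106, 16]);
translate([315, 305, 16]) cube([1852, 18, 425]);
translate([315, 261, 441]) cube([1852, 106, 16]);


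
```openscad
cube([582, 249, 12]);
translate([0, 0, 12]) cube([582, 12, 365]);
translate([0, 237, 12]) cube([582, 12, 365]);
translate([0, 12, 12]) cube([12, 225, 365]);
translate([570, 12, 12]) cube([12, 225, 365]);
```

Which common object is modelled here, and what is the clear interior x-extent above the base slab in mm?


An open box. The internal width is 558 mm.

A 582×249 base slab with four walls standing on it — an open box. The base is 582 mm wide and the walls are 12 mm thick, so the internal width is 582 − 2 × 12 = 558 mm.


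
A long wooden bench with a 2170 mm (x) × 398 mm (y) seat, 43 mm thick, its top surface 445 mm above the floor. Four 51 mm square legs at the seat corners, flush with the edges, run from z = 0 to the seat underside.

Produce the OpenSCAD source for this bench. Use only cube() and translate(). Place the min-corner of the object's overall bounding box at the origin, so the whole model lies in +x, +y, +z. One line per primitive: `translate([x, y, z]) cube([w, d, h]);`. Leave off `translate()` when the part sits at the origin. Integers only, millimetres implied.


translate([0, 0, 402]) cube([2170, 398, 43]);
cube([51, 51, 402]);
translate([0, 347, 0]) cube([51, 51, 402]);
translate([2119, 0, 0]) cube([51, 51, 402]);
translate([2119, 347, 0]) cube([51, 51, 402]);


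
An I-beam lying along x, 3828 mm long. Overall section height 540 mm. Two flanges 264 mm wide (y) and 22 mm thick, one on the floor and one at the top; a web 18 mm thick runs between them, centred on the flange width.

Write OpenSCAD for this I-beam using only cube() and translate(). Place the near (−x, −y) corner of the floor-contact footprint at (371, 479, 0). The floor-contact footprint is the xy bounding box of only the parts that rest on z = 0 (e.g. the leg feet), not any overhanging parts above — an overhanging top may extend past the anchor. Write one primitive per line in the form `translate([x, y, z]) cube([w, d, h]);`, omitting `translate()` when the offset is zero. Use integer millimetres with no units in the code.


translate([371, 479, 0]) cube([3828, 264, 22]);
translate([371, 602, 22]) cube([3828, 18, 496]);
translate([371, 479, 518]) cube([3828, 264, 22]);


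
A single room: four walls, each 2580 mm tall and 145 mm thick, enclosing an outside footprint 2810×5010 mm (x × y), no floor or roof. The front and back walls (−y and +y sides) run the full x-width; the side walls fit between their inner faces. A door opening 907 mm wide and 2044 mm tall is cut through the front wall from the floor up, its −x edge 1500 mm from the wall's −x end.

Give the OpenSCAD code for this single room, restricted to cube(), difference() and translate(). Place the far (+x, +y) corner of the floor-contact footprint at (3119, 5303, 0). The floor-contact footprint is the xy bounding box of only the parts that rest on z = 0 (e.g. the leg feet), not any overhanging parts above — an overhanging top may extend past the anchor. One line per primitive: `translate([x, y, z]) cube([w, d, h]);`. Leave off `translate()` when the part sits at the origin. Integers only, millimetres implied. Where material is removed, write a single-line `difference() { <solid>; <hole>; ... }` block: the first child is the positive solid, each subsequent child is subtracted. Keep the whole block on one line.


difference() { translate([309, 293, 0]) cube([2810, 145, 2580]); translate([1809, 293, 0]) cube([907, 145, 2044]); }
translate([309, 5158, 0]) cube([2810, 145, 2580]);
translate([309, 438, 0]) cube([145, 4720, 2580]);
translate([2974, 438, 0]) cube([145, 4720, 2580]);
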